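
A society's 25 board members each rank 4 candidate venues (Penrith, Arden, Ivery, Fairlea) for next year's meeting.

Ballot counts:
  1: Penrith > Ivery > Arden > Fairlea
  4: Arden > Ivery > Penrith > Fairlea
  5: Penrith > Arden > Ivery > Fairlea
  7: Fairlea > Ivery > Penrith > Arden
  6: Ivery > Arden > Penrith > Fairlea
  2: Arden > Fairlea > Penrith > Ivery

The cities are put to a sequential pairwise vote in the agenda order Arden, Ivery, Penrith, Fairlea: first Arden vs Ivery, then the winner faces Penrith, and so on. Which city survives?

Ivery

Round 1: Arden vs Ivery — 11–14, Ivery advances.
Round 2: Ivery vs Penrith — 17–8, Ivery advances.
Round 3: Ivery vs Fairlea — 16–9, Ivery advances.
Ivery survives the agenda.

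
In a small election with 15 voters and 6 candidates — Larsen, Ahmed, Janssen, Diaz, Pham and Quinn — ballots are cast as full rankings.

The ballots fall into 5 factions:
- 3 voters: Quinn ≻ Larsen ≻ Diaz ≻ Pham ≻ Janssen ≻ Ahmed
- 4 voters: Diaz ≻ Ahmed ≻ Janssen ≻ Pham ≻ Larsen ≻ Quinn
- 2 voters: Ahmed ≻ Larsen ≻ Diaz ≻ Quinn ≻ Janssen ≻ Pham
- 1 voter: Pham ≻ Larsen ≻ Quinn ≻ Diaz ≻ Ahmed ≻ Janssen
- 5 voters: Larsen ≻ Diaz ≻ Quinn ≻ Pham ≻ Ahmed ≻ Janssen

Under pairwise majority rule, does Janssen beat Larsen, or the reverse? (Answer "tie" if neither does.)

Ballots ranking Janssen above Larsen: 4.
Ballots ranking Larsen above Janssen: 15 − 4 = 11.
Larsen wins the head-to-head 11–4.

Larsen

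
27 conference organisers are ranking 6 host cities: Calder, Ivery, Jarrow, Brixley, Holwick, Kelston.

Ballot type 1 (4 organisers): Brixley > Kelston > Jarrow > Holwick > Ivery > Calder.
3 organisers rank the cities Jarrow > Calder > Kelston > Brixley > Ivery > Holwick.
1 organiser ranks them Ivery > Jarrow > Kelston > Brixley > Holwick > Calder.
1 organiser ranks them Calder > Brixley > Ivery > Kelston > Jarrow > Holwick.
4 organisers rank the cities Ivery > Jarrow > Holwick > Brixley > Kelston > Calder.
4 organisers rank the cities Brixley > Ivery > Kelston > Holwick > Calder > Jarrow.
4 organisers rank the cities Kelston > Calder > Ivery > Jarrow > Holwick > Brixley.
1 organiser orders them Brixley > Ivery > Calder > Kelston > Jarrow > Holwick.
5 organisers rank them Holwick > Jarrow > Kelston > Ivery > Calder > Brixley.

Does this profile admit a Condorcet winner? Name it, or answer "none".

Check each pair by majority over 27 ballots:
Calder vs Ivery: Ivery wins 19–8.
Calder–Jarrow: Jarrow 17–10.
Calder–Brixley: Brixley 14–13.
Calder vs Holwick: Holwick wins 18–9.
Calder vs Kelston: Kelston, 22–5.
Ivery–Jarrow: Ivery 15–12.
Ivery vs Brixley: Ivery, 14–13.
Ivery vs Holwick: Ivery, 18–9.
Ivery–Kelston: Kelston 16–11.
Jarrow–Brixley: Jarrow 17–10.
Jarrow–Holwick: Jarrow 18–9.
Jarrow vs Kelston: Kelston, 14–13.
Brixley–Holwick: Brixley 14–13.
Brixley vs Kelston: Brixley, 14–13.
Holwick–Kelston: Kelston 18–9.
Each city drops at least one matchup (Calder loses to Ivery; Ivery loses to Kelston; Jarrow loses to Ivery; Brixley loses to Ivery; Holwick loses to Ivery; Kelston loses to Brixley); the cycle Ivery → Brixley → Kelston → Ivery rules out a Condorcet winner.

none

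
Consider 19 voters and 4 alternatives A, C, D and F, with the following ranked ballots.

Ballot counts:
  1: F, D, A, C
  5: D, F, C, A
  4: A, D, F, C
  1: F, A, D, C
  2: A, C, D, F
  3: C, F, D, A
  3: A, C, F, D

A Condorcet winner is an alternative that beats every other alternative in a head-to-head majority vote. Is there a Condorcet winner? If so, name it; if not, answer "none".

Check each pair by majority over 19 ballots:
A vs C: A preferred on 1+4+1+2+3 = 11 ballots; A wins 11–8.
A vs D: A is ranked higher on 4+1+2+3 = 10 ballots, D on 9. A wins 10–9.
A vs F: A is ranked higher on 4+2+3 = 9 ballots, F on 10. F wins 10–9.
C vs D: 2+3+3 = 8 for C, 11 for D — D by 11–8.
C vs F: 2+3+3 = 8 for C, 11 for F — F by 11–8.
D vs F: D is ranked higher on 5+4+2 = 11 ballots, F on 8. D wins 11–8.
No alternative is unbeaten: A loses to F; C loses to A; D loses to A; F loses to D. In particular A > D > F > A is a majority cycle — no Condorcet winner exists.

none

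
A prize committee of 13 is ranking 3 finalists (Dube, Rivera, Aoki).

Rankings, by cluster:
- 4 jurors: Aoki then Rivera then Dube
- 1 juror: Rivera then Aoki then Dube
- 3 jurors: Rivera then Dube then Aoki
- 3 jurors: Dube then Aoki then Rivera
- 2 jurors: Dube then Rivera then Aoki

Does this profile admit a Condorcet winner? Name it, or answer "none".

Pairwise majorities:
Dube vs Rivera: 5 to 8, Rivera.
Dube vs Aoki: Dube is ranked higher on 3+3+2 = 8 ballots, Aoki on 5. Dube wins 8–5.
Rivera vs Aoki: Aoki wins 7–6.
Every nominee loses at least once (Dube loses to Rivera; Rivera loses to Aoki; Aoki loses to Dube). The majority relation contains the cycle Dube → Aoki → Rivera → Dube, so there is no Condorcet winner.

none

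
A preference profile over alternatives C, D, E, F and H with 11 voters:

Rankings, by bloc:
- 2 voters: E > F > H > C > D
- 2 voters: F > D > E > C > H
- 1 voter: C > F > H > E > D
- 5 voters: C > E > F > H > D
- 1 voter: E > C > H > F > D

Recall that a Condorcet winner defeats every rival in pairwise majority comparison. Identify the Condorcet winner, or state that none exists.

Check each pair by majority over 11 ballots:
C–D: C 9–2.
C–E: C 6–5.
C vs F: C, 7–4.
C–H: C 9–2.
D–E: E 9–2.
D vs F: F, 11–0.
D vs H: H, 9–2.
E vs F: E, 8–3.
E vs H: E, 10–1.
F–H: F 10–1.
C beats each of D, E, F, H — C is the Condorcet winner.

C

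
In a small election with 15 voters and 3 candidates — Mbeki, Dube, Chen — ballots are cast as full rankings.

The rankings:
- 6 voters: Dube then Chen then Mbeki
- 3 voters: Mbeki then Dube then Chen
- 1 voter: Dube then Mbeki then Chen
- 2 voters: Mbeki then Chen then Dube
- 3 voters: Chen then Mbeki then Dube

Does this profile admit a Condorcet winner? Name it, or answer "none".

Head-to-head results (15 voters):
Mbeki vs Dube: Mbeki preferred on 3+2+3 = 8 ballots; Mbeki wins 8–7.
Mbeki vs Chen: Mbeki preferred on 3+1+2 = 6 ballots; Chen wins 9–6.
Dube vs Chen: Dube preferred on 6+3+1 = 10 ballots; Dube wins 10–5.
No candidate is unbeaten: Mbeki loses to Chen; Dube loses to Mbeki; Chen loses to Dube. In particular Mbeki beats Dube beats Chen beats Mbeki is a majority cycle — no Condorcet winner exists.

none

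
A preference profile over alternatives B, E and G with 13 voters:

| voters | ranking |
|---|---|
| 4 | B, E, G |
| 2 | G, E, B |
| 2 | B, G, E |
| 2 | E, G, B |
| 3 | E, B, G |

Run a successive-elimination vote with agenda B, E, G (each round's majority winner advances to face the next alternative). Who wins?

Round 1: B vs E — 6–7, E advances.
Round 2: E vs G — 9–4, E advances.
E survives the agenda.

E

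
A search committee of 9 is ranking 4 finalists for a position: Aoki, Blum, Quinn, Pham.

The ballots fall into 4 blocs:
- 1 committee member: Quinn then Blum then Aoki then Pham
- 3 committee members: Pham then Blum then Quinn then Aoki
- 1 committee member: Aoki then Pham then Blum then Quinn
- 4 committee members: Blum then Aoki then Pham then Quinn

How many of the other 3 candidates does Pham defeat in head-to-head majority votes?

1

Pham against each rival (9 committee members):
Pham vs Aoki: Aoki, 6–3.
Pham–Blum: Blum 5–4.
Pham vs Quinn: Pham, 8–1.
Pham beats Quinn; loses to Aoki, Blum — 1 pairwise win.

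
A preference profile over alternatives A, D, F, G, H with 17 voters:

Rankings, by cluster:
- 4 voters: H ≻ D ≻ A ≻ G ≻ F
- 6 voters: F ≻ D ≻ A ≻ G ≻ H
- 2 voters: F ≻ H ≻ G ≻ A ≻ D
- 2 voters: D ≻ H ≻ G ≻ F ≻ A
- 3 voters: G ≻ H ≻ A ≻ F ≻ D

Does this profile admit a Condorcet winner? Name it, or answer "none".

Check each pair by majority over 17 ballots:
A vs D: 5 to 12, D.
A vs F: F wins 10–7.
A vs G: 4+6 = 10 for A, 7 for G — A by 10–7.
A vs H: H, 11–6.
D vs F: D preferred on 4+2 = 6 ballots; F wins 11–6.
D–G: D 12–5.
D vs H: 6+2 = 8 for D, 9 for H — H by 9–8.
F vs G: F preferred on 6+2 = 8 ballots; G wins 9–8.
F vs H: H wins 9–8.
G vs H: 9 to 8, G.
Every alternative loses at least once (A loses to D; D loses to F; F loses to G; G loses to A; H loses to G). The majority relation contains the cycle A > G > F > A, so there is no Condorcet winner.

none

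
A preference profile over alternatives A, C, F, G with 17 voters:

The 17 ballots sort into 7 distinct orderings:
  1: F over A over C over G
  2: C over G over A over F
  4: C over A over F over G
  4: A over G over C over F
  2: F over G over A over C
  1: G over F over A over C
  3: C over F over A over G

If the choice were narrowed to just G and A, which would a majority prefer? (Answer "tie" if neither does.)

A

Ballots ranking G above A: 2 + 2 + 1 = 5.
Ballots ranking A above G: 17 − 5 = 12.
A wins the head-to-head 12–5.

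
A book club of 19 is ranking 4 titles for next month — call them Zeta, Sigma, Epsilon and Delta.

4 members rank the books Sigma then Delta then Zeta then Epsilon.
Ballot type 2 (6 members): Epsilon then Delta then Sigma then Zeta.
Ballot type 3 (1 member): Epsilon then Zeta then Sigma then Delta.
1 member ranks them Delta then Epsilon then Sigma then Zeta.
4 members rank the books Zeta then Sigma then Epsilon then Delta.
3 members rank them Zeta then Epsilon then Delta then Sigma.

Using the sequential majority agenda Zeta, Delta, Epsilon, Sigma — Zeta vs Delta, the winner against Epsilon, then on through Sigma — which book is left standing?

Epsilon

Round 1: Zeta vs Delta — 8–11, Delta advances.
Round 2: Delta vs Epsilon — 5–14, Epsilon advances.
Round 3: Epsilon vs Sigma — 11–8, Epsilon advances.
Epsilon survives the agenda.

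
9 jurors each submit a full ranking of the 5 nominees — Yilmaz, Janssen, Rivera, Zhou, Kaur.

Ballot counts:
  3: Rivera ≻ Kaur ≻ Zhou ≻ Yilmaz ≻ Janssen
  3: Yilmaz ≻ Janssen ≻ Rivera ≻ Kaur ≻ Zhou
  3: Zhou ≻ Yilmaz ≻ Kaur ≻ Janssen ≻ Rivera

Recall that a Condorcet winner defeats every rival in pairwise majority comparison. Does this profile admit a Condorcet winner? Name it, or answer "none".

none

Head-to-head results (9 jurors):
Yilmaz vs Janssen: Yilmaz wins 9–0.
Yilmaz vs Rivera: Yilmaz wins 6–3.
Yilmaz–Zhou: Zhou 6–3.
Yilmaz vs Kaur: Yilmaz wins 6–3.
Janssen vs Rivera: Janssen wins 6–3.
Janssen–Zhou: Zhou 6–3.
Janssen vs Kaur: Kaur wins 6–3.
Rivera vs Zhou: Rivera wins 6–3.
Rivera–Kaur: Rivera 6–3.
Zhou vs Kaur: Kaur, 6–3.
Every nominee loses at least once (Yilmaz loses to Zhou; Janssen loses to Yilmaz; Rivera loses to Yilmaz; Zhou loses to Rivera; Kaur loses to Yilmaz). The majority relation contains the cycle Yilmaz > Rivera > Zhou > Yilmaz, so there is no Condorcet winner.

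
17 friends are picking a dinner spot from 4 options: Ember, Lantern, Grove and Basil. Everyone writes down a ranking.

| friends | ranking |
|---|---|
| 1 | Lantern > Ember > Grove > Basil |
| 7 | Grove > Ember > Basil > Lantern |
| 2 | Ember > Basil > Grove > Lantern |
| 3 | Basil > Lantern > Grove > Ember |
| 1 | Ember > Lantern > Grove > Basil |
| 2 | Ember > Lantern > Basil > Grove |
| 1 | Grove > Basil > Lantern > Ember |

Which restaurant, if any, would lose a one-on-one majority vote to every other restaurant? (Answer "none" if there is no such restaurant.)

Lantern

Head-to-head results (17 friends):
Ember vs Lantern: Ember preferred on 7+2+1+2 = 12 ballots; Ember wins 12–5.
Ember vs Grove: 1+2+1+2 = 6 for Ember, 11 for Grove — Grove by 11–6.
Ember vs Basil: 1+7+2+1+2 = 13 for Ember, 4 for Basil — Ember by 13–4.
Lantern–Grove: Grove 10–7.
Lantern vs Basil: 1+1+2 = 4 for Lantern, 13 for Basil — Basil by 13–4.
Grove–Basil: Grove 10–7.
Lantern loses to every other restaurant — it is the Condorcet loser.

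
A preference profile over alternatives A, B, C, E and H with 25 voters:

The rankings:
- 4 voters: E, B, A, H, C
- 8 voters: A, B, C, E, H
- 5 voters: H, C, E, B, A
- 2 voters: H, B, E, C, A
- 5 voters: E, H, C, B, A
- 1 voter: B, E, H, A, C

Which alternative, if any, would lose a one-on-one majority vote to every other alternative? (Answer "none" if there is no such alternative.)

Pairwise majorities:
A vs B: A is ranked higher on 8 ballots, B on 17. B wins 17–8.
A vs C: 13 to 12, A.
A vs E: E wins 17–8.
A–H: H 13–12.
B vs C: B, 15–10.
B–E: E 14–11.
B vs H: B preferred on 4+8+1 = 13 ballots; B wins 13–12.
C–E: C 13–12.
C vs H: C is ranked higher on 8 ballots, H on 17. H wins 17–8.
E vs H: E, 18–7.
No alternative is winless: A beats C; B beats A; C beats E; E beats A; H beats A. There is no Condorcet loser.

none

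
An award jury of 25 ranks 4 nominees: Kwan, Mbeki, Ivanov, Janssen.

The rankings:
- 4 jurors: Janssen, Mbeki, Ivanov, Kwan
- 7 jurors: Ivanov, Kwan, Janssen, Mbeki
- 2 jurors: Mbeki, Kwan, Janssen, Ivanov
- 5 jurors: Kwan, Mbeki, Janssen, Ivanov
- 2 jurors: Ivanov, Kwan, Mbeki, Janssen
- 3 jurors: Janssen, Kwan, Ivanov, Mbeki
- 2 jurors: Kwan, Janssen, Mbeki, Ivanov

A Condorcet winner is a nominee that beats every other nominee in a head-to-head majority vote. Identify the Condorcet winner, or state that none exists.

Check each pair by majority over 25 ballots:
Kwan vs Mbeki: Kwan preferred on 7+5+2+3+2 = 19 ballots; Kwan wins 19–6.
Kwan vs Ivanov: 2+5+3+2 = 12 for Kwan, 13 for Ivanov — Ivanov by 13–12.
Kwan vs Janssen: Kwan is ranked higher on 7+2+5+2+2 = 18 ballots, Janssen on 7. Kwan wins 18–7.
Mbeki vs Ivanov: Mbeki preferred on 4+2+5+2 = 13 ballots; Mbeki wins 13–12.
Mbeki vs Janssen: Mbeki preferred on 2+5+2 = 9 ballots; Janssen wins 16–9.
Ivanov vs Janssen: 7+2 = 9 for Ivanov, 16 for Janssen — Janssen by 16–9.
Each nominee drops at least one matchup (Kwan loses to Ivanov; Mbeki loses to Kwan; Ivanov loses to Mbeki; Janssen loses to Kwan); the cycle Kwan > Mbeki > Ivanov > Kwan rules out a Condorcet winner.

none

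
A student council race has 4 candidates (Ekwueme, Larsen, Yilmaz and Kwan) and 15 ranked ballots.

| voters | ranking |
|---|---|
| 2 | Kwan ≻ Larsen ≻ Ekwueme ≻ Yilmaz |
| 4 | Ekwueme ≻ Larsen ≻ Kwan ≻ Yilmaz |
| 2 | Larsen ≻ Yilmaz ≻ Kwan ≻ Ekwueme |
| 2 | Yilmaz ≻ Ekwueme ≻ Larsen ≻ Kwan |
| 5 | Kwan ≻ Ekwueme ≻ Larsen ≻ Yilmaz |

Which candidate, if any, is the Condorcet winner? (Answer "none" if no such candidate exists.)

Check each pair by majority over 15 ballots:
Ekwueme vs Larsen: Ekwueme, 11–4.
Ekwueme–Yilmaz: Ekwueme 11–4.
Ekwueme vs Kwan: Kwan, 9–6.
Larsen–Yilmaz: Larsen 13–2.
Larsen vs Kwan: Larsen wins 8–7.
Yilmaz–Kwan: Kwan 11–4.
Every candidate loses at least once (Ekwueme loses to Kwan; Larsen loses to Ekwueme; Yilmaz loses to Ekwueme; Kwan loses to Larsen). The majority relation contains the cycle Ekwueme beats Larsen beats Kwan beats Ekwueme, so there is no Condorcet winner.

none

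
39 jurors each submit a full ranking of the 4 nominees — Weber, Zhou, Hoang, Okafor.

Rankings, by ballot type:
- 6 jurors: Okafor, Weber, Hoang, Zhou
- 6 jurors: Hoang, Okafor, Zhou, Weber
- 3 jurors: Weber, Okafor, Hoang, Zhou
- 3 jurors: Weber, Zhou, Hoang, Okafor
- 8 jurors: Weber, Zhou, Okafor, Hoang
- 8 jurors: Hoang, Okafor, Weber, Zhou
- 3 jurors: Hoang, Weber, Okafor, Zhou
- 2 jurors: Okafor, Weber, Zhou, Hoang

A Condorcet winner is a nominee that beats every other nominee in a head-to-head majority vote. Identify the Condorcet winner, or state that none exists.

none

Head-to-head results (39 jurors):
Weber vs Zhou: Weber wins 33–6.
Weber vs Hoang: Weber wins 22–17.
Weber vs Okafor: Okafor wins 22–17.
Zhou vs Hoang: Hoang wins 26–13.
Zhou vs Okafor: Okafor wins 28–11.
Hoang–Okafor: Hoang 20–19.
Every nominee loses at least once (Weber loses to Okafor; Zhou loses to Weber; Hoang loses to Weber; Okafor loses to Hoang). The majority relation contains the cycle Weber > Hoang > Okafor > Weber, so there is no Condorcet winner.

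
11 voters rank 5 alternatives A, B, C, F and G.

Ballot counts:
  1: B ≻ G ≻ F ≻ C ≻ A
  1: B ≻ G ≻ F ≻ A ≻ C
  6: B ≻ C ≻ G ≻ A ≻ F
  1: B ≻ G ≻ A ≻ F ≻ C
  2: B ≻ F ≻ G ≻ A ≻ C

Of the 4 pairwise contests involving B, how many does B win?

4

B against each rival (11 voters):
B vs A: B wins 11–0.
B vs C: B, 11–0.
B–F: B 11–0.
B vs G: 11 to 0, B.
B beats A, C, F, G — 4 pairwise wins.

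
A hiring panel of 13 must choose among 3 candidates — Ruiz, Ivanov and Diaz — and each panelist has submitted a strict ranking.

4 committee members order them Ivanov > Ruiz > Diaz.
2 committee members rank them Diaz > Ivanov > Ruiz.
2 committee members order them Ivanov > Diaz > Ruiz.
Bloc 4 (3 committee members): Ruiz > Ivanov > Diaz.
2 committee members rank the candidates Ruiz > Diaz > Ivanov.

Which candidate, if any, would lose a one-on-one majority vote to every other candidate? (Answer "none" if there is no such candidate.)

Head-to-head results (13 committee members):
Ruiz–Ivanov: Ivanov 8–5.
Ruiz–Diaz: Ruiz 9–4.
Ivanov vs Diaz: 9 to 4, Ivanov.
Only Diaz has no wins; Diaz is the Condorcet loser.

Diaz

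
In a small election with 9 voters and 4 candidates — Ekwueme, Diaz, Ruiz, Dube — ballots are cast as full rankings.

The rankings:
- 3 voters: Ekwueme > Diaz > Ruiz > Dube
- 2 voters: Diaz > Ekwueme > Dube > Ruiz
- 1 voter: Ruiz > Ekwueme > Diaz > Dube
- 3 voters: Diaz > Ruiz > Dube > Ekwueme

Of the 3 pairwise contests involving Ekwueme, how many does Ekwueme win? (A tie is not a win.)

2

Ekwueme against each rival (9 voters):
Ekwueme–Diaz: Diaz 5–4.
Ekwueme vs Ruiz: 3+2 = 5 for Ekwueme, 4 for Ruiz — Ekwueme by 5–4.
Ekwueme vs Dube: 6 to 3, Ekwueme.
Ekwueme beats Ruiz, Dube; loses to Diaz — 2 pairwise wins.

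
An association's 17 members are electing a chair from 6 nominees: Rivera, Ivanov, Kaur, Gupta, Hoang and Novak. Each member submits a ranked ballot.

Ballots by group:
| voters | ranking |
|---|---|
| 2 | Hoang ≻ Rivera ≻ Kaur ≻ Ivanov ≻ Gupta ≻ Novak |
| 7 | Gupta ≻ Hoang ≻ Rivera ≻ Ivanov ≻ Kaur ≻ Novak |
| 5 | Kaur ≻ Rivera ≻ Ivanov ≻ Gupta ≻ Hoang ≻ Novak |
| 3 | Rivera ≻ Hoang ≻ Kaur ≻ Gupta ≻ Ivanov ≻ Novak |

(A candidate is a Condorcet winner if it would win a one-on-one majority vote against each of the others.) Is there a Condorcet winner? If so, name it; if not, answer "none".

Head-to-head results (17 voters):
Rivera vs Ivanov: Rivera is ranked higher on 2+7+5+3 = 17 ballots, Ivanov on 0. Rivera wins 17–0.
Rivera vs Kaur: 12 to 5, Rivera.
Rivera vs Gupta: 10 to 7, Rivera.
Rivera vs Hoang: 5+3 = 8 for Rivera, 9 for Hoang — Hoang by 9–8.
Rivera vs Novak: 2+7+5+3 = 17 for Rivera, 0 for Novak — Rivera by 17–0.
Ivanov vs Kaur: Ivanov preferred on 7 ballots; Kaur wins 10–7.
Ivanov vs Gupta: Ivanov preferred on 2+5 = 7 ballots; Gupta wins 10–7.
Ivanov vs Hoang: 5 to 12, Hoang.
Ivanov vs Novak: 2+7+5+3 = 17 for Ivanov, 0 for Novak — Ivanov by 17–0.
Kaur vs Gupta: Kaur preferred on 2+5+3 = 10 ballots; Kaur wins 10–7.
Kaur vs Hoang: Kaur preferred on 5 ballots; Hoang wins 12–5.
Kaur vs Novak: Kaur preferred on 2+7+5+3 = 17 ballots; Kaur wins 17–0.
Gupta vs Hoang: 12 to 5, Gupta.
Gupta vs Novak: 2+7+5+3 = 17 for Gupta, 0 for Novak — Gupta by 17–0.
Hoang vs Novak: 17 to 0, Hoang.
Every candidate loses at least once (Rivera loses to Hoang; Ivanov loses to Rivera; Kaur loses to Rivera; Gupta loses to Rivera; Hoang loses to Gupta; Novak loses to Rivera). The majority relation contains the cycle Rivera beats Gupta beats Hoang beats Rivera, so there is no Condorcet winner.

none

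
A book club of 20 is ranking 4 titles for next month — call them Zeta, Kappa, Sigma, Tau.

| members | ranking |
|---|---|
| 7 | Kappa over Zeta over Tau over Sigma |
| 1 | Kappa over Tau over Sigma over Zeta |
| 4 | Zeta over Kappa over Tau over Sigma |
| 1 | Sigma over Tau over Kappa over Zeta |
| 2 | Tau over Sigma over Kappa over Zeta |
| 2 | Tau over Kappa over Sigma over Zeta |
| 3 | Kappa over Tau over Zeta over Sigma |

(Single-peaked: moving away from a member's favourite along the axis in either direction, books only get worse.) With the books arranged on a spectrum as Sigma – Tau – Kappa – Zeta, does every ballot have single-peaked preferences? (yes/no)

yes

Axis positions: Sigma=1, Tau=2, Kappa=3, Zeta=4.
Group 1 (peak Kappa at position 3): ranking walks positions 3-4-2-1, expanding outward from the peak — single-peaked.
Group 2 (peak Kappa at position 3): ranking walks positions 3-2-1-4, expanding outward from the peak — single-peaked.
Group 3 (peak Zeta at position 4): ranking walks positions 4-3-2-1, expanding outward from the peak — single-peaked.
Group 4 (peak Sigma at position 1): ranking walks positions 1-2-3-4, expanding outward from the peak — single-peaked.
Group 5 (peak Tau at position 2): ranking walks positions 2-1-3-4, expanding outward from the peak — single-peaked.
Group 6 (peak Tau at position 2): ranking walks positions 2-3-1-4, expanding outward from the peak — single-peaked.
Group 7 (peak Kappa at position 3): ranking walks positions 3-2-4-1, expanding outward from the peak — single-peaked.
Every ranking is single-peaked on this axis.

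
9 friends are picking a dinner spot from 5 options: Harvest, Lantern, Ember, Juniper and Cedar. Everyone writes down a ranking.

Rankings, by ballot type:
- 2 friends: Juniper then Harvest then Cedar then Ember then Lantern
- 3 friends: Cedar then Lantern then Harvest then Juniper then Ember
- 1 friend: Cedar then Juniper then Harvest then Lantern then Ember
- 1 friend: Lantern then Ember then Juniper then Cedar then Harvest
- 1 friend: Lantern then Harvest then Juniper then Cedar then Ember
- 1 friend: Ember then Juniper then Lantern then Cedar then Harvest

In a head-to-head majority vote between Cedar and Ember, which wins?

Ballots ranking Cedar above Ember: 2 + 3 + 1 + 1 = 7.
Ballots ranking Ember above Cedar: 9 − 7 = 2.
Cedar wins the head-to-head 7–2.

Cedar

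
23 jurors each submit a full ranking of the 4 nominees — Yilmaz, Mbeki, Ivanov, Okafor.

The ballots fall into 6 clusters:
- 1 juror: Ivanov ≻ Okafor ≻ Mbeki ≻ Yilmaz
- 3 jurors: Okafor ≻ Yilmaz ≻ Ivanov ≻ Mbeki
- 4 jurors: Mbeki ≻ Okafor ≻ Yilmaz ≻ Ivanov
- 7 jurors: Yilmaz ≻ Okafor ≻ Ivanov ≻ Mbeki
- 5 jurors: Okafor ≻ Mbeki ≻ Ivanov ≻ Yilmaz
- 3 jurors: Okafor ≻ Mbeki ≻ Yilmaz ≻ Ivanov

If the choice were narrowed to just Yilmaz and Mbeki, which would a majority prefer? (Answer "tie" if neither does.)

Ballots ranking Yilmaz above Mbeki: 3 + 7 = 10.
Ballots ranking Mbeki above Yilmaz: 23 − 10 = 13.
Mbeki wins the head-to-head 13–10.

Mbeki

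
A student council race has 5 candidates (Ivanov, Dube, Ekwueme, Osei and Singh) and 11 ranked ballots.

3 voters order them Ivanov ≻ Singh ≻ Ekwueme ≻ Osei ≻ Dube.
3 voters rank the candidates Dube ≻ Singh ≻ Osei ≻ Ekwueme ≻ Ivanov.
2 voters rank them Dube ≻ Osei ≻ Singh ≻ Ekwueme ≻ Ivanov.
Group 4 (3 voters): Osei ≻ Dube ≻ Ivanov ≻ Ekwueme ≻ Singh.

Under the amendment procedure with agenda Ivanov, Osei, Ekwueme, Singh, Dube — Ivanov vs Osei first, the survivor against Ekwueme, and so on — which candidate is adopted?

Round 1: Ivanov vs Osei — 3–8, Osei advances.
Round 2: Osei vs Ekwueme — 8–3, Osei advances.
Round 3: Osei vs Singh — 5–6, Singh advances.
Round 4: Singh vs Dube — 3–8, Dube advances.
The agenda winner is Dube.

Dube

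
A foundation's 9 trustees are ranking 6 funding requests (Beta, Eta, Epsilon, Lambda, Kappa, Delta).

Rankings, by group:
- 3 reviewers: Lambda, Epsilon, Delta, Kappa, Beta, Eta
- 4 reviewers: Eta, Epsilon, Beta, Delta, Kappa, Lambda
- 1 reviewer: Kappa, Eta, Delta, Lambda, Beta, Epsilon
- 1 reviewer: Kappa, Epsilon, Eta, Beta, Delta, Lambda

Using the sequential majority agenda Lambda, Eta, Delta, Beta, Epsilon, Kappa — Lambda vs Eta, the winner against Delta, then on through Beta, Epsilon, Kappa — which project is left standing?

Round 1: Lambda vs Eta — 3–6, Eta advances.
Round 2: Eta vs Delta — 6–3, Eta advances.
Round 3: Eta vs Beta — 6–3, Eta advances.
Round 4: Eta vs Epsilon — 5–4, Eta advances.
Round 5: Eta vs Kappa — 4–5, Kappa advances.
Kappa survives the agenda.

Kappa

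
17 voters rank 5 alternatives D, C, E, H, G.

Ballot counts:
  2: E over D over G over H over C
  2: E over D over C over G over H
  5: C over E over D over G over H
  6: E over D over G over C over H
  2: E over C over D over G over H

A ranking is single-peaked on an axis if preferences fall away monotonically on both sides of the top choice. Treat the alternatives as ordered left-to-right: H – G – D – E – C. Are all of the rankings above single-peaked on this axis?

yes

Axis positions: H=1, G=2, D=3, E=4, C=5.
Cluster 1 (peak E at position 4): ranking walks positions 4-3-2-1-5, expanding outward from the peak — single-peaked.
Cluster 2 (peak E at position 4): ranking walks positions 4-3-5-2-1, expanding outward from the peak — single-peaked.
Cluster 3 (peak C at position 5): ranking walks positions 5-4-3-2-1, expanding outward from the peak — single-peaked.
Cluster 4 (peak E at position 4): ranking walks positions 4-3-2-5-1, expanding outward from the peak — single-peaked.
Cluster 5 (peak E at position 4): ranking walks positions 4-5-3-2-1, expanding outward from the peak — single-peaked.
Every ranking is single-peaked on this axis.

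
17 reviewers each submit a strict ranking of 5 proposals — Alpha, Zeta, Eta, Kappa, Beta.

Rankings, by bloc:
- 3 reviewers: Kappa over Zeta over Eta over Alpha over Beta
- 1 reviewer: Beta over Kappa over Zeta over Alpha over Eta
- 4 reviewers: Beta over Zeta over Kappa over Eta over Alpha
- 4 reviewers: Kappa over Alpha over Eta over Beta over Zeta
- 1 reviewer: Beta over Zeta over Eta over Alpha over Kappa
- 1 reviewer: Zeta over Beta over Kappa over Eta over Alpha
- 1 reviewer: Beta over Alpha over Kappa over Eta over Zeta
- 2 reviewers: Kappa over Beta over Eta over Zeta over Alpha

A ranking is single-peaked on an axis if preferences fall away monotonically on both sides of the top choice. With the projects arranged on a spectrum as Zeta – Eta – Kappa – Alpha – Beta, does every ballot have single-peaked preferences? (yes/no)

no

Axis positions: Zeta=1, Eta=2, Kappa=3, Alpha=4, Beta=5.
Bloc 1: ranking walks positions 3-1-2-4-5; Zeta is ranked above Eta even though Eta lies between Zeta and the peak Kappa on the axis — preferences dip and rise again. Not single-peaked.
Bloc 2: ranking walks positions 5-3-1-4-2; Kappa is ranked above Alpha even though Alpha lies between Kappa and the peak Beta on the axis — preferences dip and rise again. Not single-peaked.
Bloc 3: ranking walks positions 5-1-3-2-4; Zeta is ranked above Alpha even though Alpha lies between Zeta and the peak Beta on the axis — preferences dip and rise again. Not single-peaked.
Bloc 4 (peak Kappa at position 3): ranking walks positions 3-4-2-5-1, expanding outward from the peak — single-peaked.
Bloc 5: ranking walks positions 5-1-2-4-3; Zeta is ranked above Alpha even though Alpha lies between Zeta and the peak Beta on the axis — preferences dip and rise again. Not single-peaked.
Bloc 6: ranking walks positions 1-5-3-2-4; Beta is ranked above Eta even though Eta lies between Beta and the peak Zeta on the axis — preferences dip and rise again. Not single-peaked.
Bloc 7 (peak Beta at position 5): ranking walks positions 5-4-3-2-1, expanding outward from the peak — single-peaked.
Bloc 8: ranking walks positions 3-5-2-1-4; Beta is ranked above Alpha even though Alpha lies between Beta and the peak Kappa on the axis — preferences dip and rise again. Not single-peaked.
Bloc 1 violates single-peakedness, so the profile is not single-peaked on this axis.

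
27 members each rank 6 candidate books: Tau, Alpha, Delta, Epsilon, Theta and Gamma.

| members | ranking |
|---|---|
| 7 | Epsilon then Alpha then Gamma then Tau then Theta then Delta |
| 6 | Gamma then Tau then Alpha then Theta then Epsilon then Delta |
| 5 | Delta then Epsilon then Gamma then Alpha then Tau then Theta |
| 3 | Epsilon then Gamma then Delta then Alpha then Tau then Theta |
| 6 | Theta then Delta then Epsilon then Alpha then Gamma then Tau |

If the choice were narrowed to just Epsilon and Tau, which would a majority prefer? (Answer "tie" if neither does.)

Ballots ranking Epsilon above Tau: 7 + 5 + 3 + 6 = 21.
Ballots ranking Tau above Epsilon: 27 − 21 = 6.
Epsilon wins the head-to-head 21–6.

Epsilon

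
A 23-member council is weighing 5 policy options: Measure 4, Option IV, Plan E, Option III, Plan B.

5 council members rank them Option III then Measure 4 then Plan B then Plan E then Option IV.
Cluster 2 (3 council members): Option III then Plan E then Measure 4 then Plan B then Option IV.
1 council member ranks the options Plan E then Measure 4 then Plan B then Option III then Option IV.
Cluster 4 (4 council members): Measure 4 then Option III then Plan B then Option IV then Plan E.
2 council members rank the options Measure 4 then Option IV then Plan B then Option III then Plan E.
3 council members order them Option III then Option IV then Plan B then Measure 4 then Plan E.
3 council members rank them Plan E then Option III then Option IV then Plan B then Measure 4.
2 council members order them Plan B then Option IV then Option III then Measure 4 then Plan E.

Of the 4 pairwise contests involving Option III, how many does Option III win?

4

Option III against each rival (23 council members):
Option III vs Measure 4: 5+3+3+3+2 = 16 for Option III, 7 for Measure 4 — Option III by 16–7.
Option III vs Option IV: 5+3+1+4+3+3 = 19 for Option III, 4 for Option IV — Option III by 19–4.
Option III vs Plan E: Option III, 19–4.
Option III vs Plan B: 18 to 5, Option III.
Option III beats Measure 4, Option IV, Plan E, Plan B — 4 pairwise wins.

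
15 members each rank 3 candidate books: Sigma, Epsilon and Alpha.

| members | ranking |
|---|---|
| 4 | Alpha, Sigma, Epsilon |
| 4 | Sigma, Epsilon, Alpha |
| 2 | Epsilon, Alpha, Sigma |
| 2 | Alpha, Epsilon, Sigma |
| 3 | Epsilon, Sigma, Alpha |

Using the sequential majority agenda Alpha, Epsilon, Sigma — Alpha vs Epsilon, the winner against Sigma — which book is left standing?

Sigma

Round 1: Alpha vs Epsilon — 6–9, Epsilon advances.
Round 2: Epsilon vs Sigma — 7–8, Sigma advances.
The agenda winner is Sigma.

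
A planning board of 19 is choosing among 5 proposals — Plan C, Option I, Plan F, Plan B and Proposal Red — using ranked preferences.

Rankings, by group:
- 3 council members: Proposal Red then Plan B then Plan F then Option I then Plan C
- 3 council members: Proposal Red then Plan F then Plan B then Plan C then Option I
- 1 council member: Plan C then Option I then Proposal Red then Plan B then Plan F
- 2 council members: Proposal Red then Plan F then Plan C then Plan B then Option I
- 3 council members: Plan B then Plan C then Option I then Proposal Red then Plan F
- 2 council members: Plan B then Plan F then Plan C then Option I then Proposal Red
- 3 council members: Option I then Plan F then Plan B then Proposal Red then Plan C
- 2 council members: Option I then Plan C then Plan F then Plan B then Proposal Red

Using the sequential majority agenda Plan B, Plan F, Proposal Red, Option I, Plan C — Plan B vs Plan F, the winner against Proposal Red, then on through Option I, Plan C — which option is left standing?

Round 1: Plan B vs Plan F — 9–10, Plan F advances.
Round 2: Plan F vs Proposal Red — 7–12, Proposal Red advances.
Round 3: Proposal Red vs Option I — 8–11, Option I advances.
Round 4: Option I vs Plan C — 8–11, Plan C advances.
Plan C survives the agenda.

Plan C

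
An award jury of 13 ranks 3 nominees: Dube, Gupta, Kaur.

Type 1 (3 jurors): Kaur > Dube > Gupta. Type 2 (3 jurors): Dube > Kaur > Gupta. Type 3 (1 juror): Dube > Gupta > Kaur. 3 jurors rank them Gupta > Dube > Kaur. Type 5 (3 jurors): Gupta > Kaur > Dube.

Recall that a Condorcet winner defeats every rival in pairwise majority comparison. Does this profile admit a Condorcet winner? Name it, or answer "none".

Dube

Head-to-head results (13 jurors):
Dube vs Gupta: Dube wins 7–6.
Dube vs Kaur: Dube wins 7–6.
Gupta vs Kaur: 1+3+3 = 7 for Gupta, 6 for Kaur — Gupta by 7–6.
Dube defeats every rival head-to-head and is the Condorcet winner.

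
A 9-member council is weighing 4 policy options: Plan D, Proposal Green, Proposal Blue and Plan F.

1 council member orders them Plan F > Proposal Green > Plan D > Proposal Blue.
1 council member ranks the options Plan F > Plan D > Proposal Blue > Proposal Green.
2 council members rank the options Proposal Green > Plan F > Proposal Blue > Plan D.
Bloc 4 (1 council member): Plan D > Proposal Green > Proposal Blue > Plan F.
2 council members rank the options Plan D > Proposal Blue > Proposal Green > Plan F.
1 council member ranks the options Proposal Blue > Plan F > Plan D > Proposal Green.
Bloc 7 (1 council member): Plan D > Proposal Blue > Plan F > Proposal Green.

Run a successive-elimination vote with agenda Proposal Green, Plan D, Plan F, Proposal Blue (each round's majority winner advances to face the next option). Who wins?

Proposal Blue

Round 1: Proposal Green vs Plan D — 3–6, Plan D advances.
Round 2: Plan D vs Plan F — 4–5, Plan F advances.
Round 3: Plan F vs Proposal Blue — 4–5, Proposal Blue advances.
The agenda winner is Proposal Blue.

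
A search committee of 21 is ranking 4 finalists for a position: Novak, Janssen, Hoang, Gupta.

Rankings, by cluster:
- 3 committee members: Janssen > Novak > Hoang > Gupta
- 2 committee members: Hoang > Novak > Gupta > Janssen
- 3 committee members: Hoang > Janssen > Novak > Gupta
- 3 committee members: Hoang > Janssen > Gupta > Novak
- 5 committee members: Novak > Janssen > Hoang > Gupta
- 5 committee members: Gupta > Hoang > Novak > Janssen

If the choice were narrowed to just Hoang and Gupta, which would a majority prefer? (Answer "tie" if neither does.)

Hoang

Ballots ranking Hoang above Gupta: 3 + 2 + 3 + 3 + 5 = 16.
Ballots ranking Gupta above Hoang: 21 − 16 = 5.
Hoang wins the head-to-head 16–5.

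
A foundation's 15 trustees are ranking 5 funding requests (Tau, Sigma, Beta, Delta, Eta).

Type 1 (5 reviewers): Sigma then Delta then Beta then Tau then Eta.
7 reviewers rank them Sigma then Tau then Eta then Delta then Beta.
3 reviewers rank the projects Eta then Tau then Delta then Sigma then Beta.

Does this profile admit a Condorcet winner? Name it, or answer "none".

Sigma

Pairwise majorities:
Tau vs Sigma: 3 for Tau, 12 for Sigma — Sigma by 12–3.
Tau vs Beta: Tau preferred on 7+3 = 10 ballots; Tau wins 10–5.
Tau vs Delta: 10 to 5, Tau.
Tau vs Eta: 5+7 = 12 for Tau, 3 for Eta — Tau by 12–3.
Sigma vs Beta: Sigma is ranked higher on 5+7+3 = 15 ballots, Beta on 0. Sigma wins 15–0.
Sigma vs Delta: Sigma preferred on 5+7 = 12 ballots; Sigma wins 12–3.
Sigma vs Eta: Sigma preferred on 5+7 = 12 ballots; Sigma wins 12–3.
Beta vs Delta: 0 for Beta, 15 for Delta — Delta by 15–0.
Beta vs Eta: 5 for Beta, 10 for Eta — Eta by 10–5.
Delta vs Eta: 5 to 10, Eta.
Sigma wins every pairwise contest, so Sigma is the Condorcet winner.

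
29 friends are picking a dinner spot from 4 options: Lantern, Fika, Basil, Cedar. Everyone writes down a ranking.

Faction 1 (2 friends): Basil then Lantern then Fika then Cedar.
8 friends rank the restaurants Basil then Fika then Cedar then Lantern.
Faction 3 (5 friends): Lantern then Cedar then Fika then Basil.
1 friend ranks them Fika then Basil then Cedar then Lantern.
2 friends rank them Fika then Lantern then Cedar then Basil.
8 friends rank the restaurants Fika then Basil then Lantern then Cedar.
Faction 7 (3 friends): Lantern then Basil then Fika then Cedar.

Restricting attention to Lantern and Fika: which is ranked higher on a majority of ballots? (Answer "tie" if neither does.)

Ballots ranking Lantern above Fika: 2 + 5 + 3 = 10.
Ballots ranking Fika above Lantern: 29 − 10 = 19.
Fika wins the head-to-head 19–10.

Fika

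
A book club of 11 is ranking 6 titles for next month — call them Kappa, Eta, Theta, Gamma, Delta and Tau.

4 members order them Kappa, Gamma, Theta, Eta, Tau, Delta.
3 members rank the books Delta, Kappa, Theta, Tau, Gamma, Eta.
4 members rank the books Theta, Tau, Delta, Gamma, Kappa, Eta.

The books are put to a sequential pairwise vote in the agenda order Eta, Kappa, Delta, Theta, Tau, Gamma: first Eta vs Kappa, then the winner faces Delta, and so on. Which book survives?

Theta

Round 1: Eta vs Kappa — 0–11, Kappa advances.
Round 2: Kappa vs Delta — 4–7, Delta advances.
Round 3: Delta vs Theta — 3–8, Theta advances.
Round 4: Theta vs Tau — 11–0, Theta advances.
Round 5: Theta vs Gamma — 7–4, Theta advances.
Theta survives the agenda.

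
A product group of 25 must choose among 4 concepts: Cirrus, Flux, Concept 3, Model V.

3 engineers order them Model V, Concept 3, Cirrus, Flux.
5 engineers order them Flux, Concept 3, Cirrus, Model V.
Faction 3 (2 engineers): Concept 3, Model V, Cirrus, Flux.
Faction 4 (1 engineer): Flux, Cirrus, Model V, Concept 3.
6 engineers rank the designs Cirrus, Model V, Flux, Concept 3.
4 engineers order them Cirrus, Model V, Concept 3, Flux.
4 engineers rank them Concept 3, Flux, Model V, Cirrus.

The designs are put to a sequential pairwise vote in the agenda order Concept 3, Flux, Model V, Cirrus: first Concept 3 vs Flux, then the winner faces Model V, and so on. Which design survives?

Cirrus

Round 1: Concept 3 vs Flux — 13–12, Concept 3 advances.
Round 2: Concept 3 vs Model V — 11–14, Model V advances.
Round 3: Model V vs Cirrus — 9–16, Cirrus advances.
Cirrus survives the agenda.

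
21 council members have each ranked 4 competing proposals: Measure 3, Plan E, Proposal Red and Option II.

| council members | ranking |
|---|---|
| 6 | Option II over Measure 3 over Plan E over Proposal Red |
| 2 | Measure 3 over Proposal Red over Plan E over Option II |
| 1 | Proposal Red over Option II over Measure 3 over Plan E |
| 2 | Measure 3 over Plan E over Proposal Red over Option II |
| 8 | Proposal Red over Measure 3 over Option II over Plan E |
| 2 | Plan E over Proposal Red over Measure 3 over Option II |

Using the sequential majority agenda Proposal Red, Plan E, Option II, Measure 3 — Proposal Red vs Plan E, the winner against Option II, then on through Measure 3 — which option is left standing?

Round 1: Proposal Red vs Plan E — 11–10, Proposal Red advances.
Round 2: Proposal Red vs Option II — 15–6, Proposal Red advances.
Round 3: Proposal Red vs Measure 3 — 11–10, Proposal Red advances.
Proposal Red survives the agenda.

Proposal Red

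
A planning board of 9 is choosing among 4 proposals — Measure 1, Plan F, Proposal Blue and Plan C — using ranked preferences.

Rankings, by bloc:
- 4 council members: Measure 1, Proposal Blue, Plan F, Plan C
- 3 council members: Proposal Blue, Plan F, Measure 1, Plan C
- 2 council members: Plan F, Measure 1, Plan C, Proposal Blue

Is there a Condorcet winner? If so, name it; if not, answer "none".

none

Head-to-head results (9 council members):
Measure 1 vs Plan F: Plan F wins 5–4.
Measure 1 vs Proposal Blue: Measure 1, 6–3.
Measure 1–Plan C: Measure 1 9–0.
Plan F vs Proposal Blue: Proposal Blue wins 7–2.
Plan F–Plan C: Plan F 9–0.
Proposal Blue vs Plan C: Proposal Blue wins 7–2.
No option is unbeaten: Measure 1 loses to Plan F; Plan F loses to Proposal Blue; Proposal Blue loses to Measure 1; Plan C loses to Measure 1. In particular Measure 1 beats Proposal Blue beats Plan F beats Measure 1 is a majority cycle — no Condorcet winner exists.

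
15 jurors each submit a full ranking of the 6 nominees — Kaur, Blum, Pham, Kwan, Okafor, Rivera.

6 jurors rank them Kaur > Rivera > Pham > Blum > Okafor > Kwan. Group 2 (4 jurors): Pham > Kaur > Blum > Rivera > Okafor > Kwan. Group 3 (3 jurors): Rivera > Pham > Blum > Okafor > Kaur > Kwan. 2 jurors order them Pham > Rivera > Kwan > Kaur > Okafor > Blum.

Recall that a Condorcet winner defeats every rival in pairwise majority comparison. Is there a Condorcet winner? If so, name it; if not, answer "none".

none

Head-to-head results (15 jurors):
Kaur vs Blum: 12 to 3, Kaur.
Kaur vs Pham: Kaur preferred on 6 ballots; Pham wins 9–6.
Kaur vs Kwan: 6+4+3 = 13 for Kaur, 2 for Kwan — Kaur by 13–2.
Kaur vs Okafor: Kaur is ranked higher on 6+4+2 = 12 ballots, Okafor on 3. Kaur wins 12–3.
Kaur vs Rivera: 10 to 5, Kaur.
Blum vs Pham: 0 to 15, Pham.
Blum vs Kwan: 13 to 2, Blum.
Blum vs Okafor: 13 to 2, Blum.
Blum vs Rivera: 4 to 11, Rivera.
Pham vs Kwan: Pham preferred on 6+4+3+2 = 15 ballots; Pham wins 15–0.
Pham vs Okafor: 15 to 0, Pham.
Pham vs Rivera: Pham is ranked higher on 4+2 = 6 ballots, Rivera on 9. Rivera wins 9–6.
Kwan vs Okafor: 2 to 13, Okafor.
Kwan vs Rivera: 0 to 15, Rivera.
Okafor vs Rivera: 0 for Okafor, 15 for Rivera — Rivera by 15–0.
Each nominee drops at least one matchup (Kaur loses to Pham; Blum loses to Kaur; Pham loses to Rivera; Kwan loses to Kaur; Okafor loses to Kaur; Rivera loses to Kaur); the cycle Kaur beats Rivera beats Pham beats Kaur rules out a Condorcet winner.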